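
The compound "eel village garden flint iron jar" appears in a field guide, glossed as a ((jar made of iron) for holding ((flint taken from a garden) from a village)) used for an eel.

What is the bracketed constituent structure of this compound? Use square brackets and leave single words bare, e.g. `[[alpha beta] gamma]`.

The outermost head in the paraphrase is "jar" (specifically "village garden flint iron jar"), modified by "eel".
Within "village garden flint iron jar", the head is "jar" (specifically "iron jar") and the modifier is "village garden flint".
Within "village garden flint", the head is "flint" (specifically "garden flint") and the modifier is "village".
Within "garden flint", the head is "flint" and the modifier is "garden".
Within "iron jar", the head is "jar" and the modifier is "iron".
Assembled: [eel [[village [garden flint]] [iron jar]]].

[eel [[village [garden flint]] [iron jar]]]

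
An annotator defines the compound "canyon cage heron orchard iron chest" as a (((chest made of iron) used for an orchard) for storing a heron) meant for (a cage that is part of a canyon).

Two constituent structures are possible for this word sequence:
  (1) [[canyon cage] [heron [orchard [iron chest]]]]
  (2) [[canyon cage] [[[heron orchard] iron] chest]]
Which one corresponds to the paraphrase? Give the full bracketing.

The paraphrase's head is the "chest" part ("heron orchard iron chest"); its modifier is "canyon cage".
That top-level split, carried through the inner groups, gives [[canyon cage] [heron [orchard [iron chest]]]].

[[canyon cage] [heron [orchard [iron chest]]]]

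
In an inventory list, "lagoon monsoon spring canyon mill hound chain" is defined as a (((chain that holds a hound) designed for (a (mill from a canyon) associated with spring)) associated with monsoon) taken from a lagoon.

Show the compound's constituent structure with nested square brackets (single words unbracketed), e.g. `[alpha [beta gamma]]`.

[lagoon [monsoon [[spring [canyon mill]] [hound chain]]]]

Whole compound: head "chain" (specifically "monsoon spring canyon mill hound chain"), modifier "lagoon".
Inside "monsoon spring canyon mill hound chain": head "chain" (specifically "spring canyon mill hound chain"), modifier "monsoon".
Inside "spring canyon mill hound chain": head "chain" (specifically "hound chain"), modifier "spring canyon mill".
Inside "spring canyon mill": head "mill" (specifically "canyon mill"), modifier "spring".
Inside "canyon mill": head "mill", modifier "canyon".
Inside "hound chain": head "chain", modifier "hound".
So the structure is [lagoon [monsoon [[spring [canyon mill]] [hound chain]]]].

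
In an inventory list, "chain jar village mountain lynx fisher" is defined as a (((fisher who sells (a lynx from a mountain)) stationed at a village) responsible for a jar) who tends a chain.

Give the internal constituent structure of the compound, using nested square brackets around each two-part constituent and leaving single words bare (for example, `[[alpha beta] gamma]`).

[chain [jar [village [[mountain lynx] fisher]]]]

At the top level: head "fisher" (specifically "jar village mountain lynx fisher"); modifier "chain".
Within "jar village mountain lynx fisher", the head is "fisher" (specifically "village mountain lynx fisher") and the modifier is "jar".
Within "village mountain lynx fisher", the head is "fisher" (specifically "mountain lynx fisher") and the modifier is "village".
Within "mountain lynx fisher", the head is "fisher" and the modifier is "mountain lynx".
Within "mountain lynx", the head is "lynx" and the modifier is "mountain".
Putting it together: [chain [jar [village [[mountain lynx] fisher]]]].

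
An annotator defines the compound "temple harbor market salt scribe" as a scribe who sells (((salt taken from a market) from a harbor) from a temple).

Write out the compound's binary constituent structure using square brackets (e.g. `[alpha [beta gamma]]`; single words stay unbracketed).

[[temple [harbor [market salt]]] scribe]

Overall it is a kind of scribe; the modifier is "temple harbor market salt".
Inside "temple harbor market salt": head "salt" (specifically "harbor market salt"), modifier "temple".
Inside "harbor market salt": head "salt" (specifically "market salt"), modifier "harbor".
Inside "market salt": head "salt", modifier "market".
Assembled: [[temple [harbor [market salt]]] scribe].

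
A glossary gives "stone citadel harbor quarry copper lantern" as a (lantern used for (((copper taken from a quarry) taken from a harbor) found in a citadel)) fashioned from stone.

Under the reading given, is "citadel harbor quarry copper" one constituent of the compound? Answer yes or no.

yes

The paraphrase groups the words so that "citadel harbor quarry copper" is one unit: it corresponds to a single parenthesized sub-phrase.
The full structure is [stone [[citadel [harbor [quarry copper]]] lantern]], in which [citadel harbor quarry copper] is a constituent.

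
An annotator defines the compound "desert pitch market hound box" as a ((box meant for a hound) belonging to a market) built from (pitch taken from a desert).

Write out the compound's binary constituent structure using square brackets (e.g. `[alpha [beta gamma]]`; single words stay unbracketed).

[[desert pitch] [market [hound box]]]

Overall it is a kind of box (specifically "market hound box"); the modifier is "desert pitch".
Inside "desert pitch": head "pitch", modifier "desert".
Inside "market hound box": head "box" (specifically "hound box"), modifier "market".
Inside "hound box": head "box", modifier "hound".
So the structure is [[desert pitch] [market [hound box]]].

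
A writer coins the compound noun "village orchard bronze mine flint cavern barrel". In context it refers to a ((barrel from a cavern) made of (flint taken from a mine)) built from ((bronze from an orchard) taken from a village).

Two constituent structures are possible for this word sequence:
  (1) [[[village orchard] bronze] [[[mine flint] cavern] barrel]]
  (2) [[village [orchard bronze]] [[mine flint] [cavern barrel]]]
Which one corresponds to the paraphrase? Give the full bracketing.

[[village [orchard bronze]] [[mine flint] [cavern barrel]]]

The paraphrase's head is the "barrel" part ("mine flint cavern barrel"); its modifier is "village orchard bronze".
That top-level split, carried through the inner groups, gives [[village [orchard bronze]] [[mine flint] [cavern barrel]]].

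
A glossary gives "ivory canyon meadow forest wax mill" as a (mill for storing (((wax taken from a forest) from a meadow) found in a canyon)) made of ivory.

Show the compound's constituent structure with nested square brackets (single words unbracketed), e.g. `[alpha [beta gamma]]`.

At the top level: head "mill" (specifically "canyon meadow forest wax mill"); modifier "ivory".
Inside "canyon meadow forest wax mill": head "mill", modifier "canyon meadow forest wax".
Inside "canyon meadow forest wax": head "wax" (specifically "meadow forest wax"), modifier "canyon".
Inside "meadow forest wax": head "wax" (specifically "forest wax"), modifier "meadow".
Inside "forest wax": head "wax", modifier "forest".
Assembled: [ivory [[canyon [meadow [forest wax]]] mill]].

[ivory [[canyon [meadow [forest wax]]] mill]]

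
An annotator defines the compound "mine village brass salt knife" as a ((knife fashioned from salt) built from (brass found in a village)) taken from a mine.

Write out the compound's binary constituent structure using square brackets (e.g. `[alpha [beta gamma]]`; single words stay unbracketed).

[mine [[village brass] [salt knife]]]

The outermost head in the paraphrase is "knife" (specifically "village brass salt knife"), modified by "mine".
"village brass salt knife" → head "knife" (specifically "salt knife"), modifier "village brass".
"village brass" → head "brass", modifier "village".
"salt knife" → head "knife", modifier "salt".
Assembled: [mine [[village brass] [salt knife]]].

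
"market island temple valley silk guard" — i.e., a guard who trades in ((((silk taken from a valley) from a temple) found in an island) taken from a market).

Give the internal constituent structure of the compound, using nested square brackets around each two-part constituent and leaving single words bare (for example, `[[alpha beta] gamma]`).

At the top level: head "guard"; modifier "market island temple valley silk".
Within "market island temple valley silk", the head is "silk" (specifically "island temple valley silk") and the modifier is "market".
Within "island temple valley silk", the head is "silk" (specifically "temple valley silk") and the modifier is "island".
Within "temple valley silk", the head is "silk" (specifically "valley silk") and the modifier is "temple".
Within "valley silk", the head is "silk" and the modifier is "valley".
Putting it together: [[market [island [temple [valley silk]]]] guard].

[[market [island [temple [valley silk]]]] guard]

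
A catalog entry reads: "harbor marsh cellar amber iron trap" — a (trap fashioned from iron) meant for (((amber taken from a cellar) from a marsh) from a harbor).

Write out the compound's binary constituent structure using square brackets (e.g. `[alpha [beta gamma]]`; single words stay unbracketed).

[[harbor [marsh [cellar amber]]] [iron trap]]

The outermost head in the paraphrase is "trap" (specifically "iron trap"), modified by "harbor marsh cellar amber".
"harbor marsh cellar amber" → head "amber" (specifically "marsh cellar amber"), modifier "harbor".
"marsh cellar amber" → head "amber" (specifically "cellar amber"), modifier "marsh".
"cellar amber" → head "amber", modifier "cellar".
"iron trap" → head "trap", modifier "iron".
So the structure is [[harbor [marsh [cellar amber]]] [iron trap]].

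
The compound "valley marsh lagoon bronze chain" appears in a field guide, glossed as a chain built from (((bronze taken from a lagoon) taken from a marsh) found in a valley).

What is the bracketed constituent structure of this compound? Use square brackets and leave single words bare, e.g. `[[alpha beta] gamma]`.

[[valley [marsh [lagoon bronze]]] chain]

Whole compound: head "chain", modifier "valley marsh lagoon bronze".
Within "valley marsh lagoon bronze", the head is "bronze" (specifically "marsh lagoon bronze") and the modifier is "valley".
Within "marsh lagoon bronze", the head is "bronze" (specifically "lagoon bronze") and the modifier is "marsh".
Within "lagoon bronze", the head is "bronze" and the modifier is "lagoon".
Putting it together: [[valley [marsh [lagoon bronze]]] chain].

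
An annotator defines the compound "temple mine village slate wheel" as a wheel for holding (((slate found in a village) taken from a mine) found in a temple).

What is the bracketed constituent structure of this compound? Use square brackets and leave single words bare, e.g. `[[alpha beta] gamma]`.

The outermost head in the paraphrase is "wheel", modified by "temple mine village slate".
"temple mine village slate" → head "slate" (specifically "mine village slate"), modifier "temple".
"mine village slate" → head "slate" (specifically "village slate"), modifier "mine".
"village slate" → head "slate", modifier "village".
Putting it together: [[temple [mine [village slate]]] wheel].

[[temple [mine [village slate]]] wheel]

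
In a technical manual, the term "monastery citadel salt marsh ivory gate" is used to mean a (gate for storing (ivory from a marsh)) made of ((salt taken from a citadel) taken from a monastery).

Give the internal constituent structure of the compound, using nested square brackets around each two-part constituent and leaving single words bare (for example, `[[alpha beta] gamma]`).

[[monastery [citadel salt]] [[marsh ivory] gate]]

Overall it is a kind of gate (specifically "marsh ivory gate"); the modifier is "monastery citadel salt".
Within "monastery citadel salt", the head is "salt" (specifically "citadel salt") and the modifier is "monastery".
Within "citadel salt", the head is "salt" and the modifier is "citadel".
Within "marsh ivory gate", the head is "gate" and the modifier is "marsh ivory".
Within "marsh ivory", the head is "ivory" and the modifier is "marsh".
Assembled: [[monastery [citadel salt]] [[marsh ivory] gate]].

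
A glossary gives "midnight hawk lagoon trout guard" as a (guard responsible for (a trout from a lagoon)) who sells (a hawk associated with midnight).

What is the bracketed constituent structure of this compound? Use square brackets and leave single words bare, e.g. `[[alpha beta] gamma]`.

The outermost head in the paraphrase is "guard" (specifically "lagoon trout guard"), modified by "midnight hawk".
"midnight hawk" → head "hawk", modifier "midnight".
"lagoon trout guard" → head "guard", modifier "lagoon trout".
"lagoon trout" → head "trout", modifier "lagoon".
Assembled: [[midnight hawk] [[lagoon trout] guard]].

[[midnight hawk] [[lagoon trout] guard]]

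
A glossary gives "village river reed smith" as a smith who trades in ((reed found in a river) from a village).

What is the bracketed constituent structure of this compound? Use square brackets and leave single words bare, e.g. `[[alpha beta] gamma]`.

Whole compound: head "smith", modifier "village river reed".
Within "village river reed", the head is "reed" (specifically "river reed") and the modifier is "village".
Within "river reed", the head is "reed" and the modifier is "river".
So the structure is [[village [river reed]] smith].

[[village [river reed]] smith]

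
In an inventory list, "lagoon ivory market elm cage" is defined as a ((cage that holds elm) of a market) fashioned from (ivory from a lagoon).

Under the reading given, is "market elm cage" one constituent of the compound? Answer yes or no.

yes

The paraphrase groups the words so that "market elm cage" is one unit: it corresponds to a single parenthesized sub-phrase.
The full structure is [[lagoon ivory] [market [elm cage]]], in which [market elm cage] is a constituent.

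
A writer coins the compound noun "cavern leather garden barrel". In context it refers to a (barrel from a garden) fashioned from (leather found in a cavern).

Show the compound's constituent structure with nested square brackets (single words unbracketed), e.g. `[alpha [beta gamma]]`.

[[cavern leather] [garden barrel]]

The outermost head in the paraphrase is "barrel" (specifically "garden barrel"), modified by "cavern leather".
Within "cavern leather", the head is "leather" and the modifier is "cavern".
Within "garden barrel", the head is "barrel" and the modifier is "garden".
Putting it together: [[cavern leather] [garden barrel]].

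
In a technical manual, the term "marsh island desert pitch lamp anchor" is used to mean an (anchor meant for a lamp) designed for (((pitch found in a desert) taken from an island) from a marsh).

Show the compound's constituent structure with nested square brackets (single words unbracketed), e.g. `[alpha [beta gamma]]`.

At the top level: head "anchor" (specifically "lamp anchor"); modifier "marsh island desert pitch".
Within "marsh island desert pitch", the head is "pitch" (specifically "island desert pitch") and the modifier is "marsh".
Within "island desert pitch", the head is "pitch" (specifically "desert pitch") and the modifier is "island".
Within "desert pitch", the head is "pitch" and the modifier is "desert".
Within "lamp anchor", the head is "anchor" and the modifier is "lamp".
So the structure is [[marsh [island [desert pitch]]] [lamp anchor]].

[[marsh [island [desert pitch]]] [lamp anchor]]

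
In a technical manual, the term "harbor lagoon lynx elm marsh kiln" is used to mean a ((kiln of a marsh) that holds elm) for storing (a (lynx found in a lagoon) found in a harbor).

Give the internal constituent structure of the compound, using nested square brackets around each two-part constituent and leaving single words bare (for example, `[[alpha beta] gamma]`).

[[harbor [lagoon lynx]] [elm [marsh kiln]]]

Whole compound: head "kiln" (specifically "elm marsh kiln"), modifier "harbor lagoon lynx".
Inside "harbor lagoon lynx": head "lynx" (specifically "lagoon lynx"), modifier "harbor".
Inside "lagoon lynx": head "lynx", modifier "lagoon".
Inside "elm marsh kiln": head "kiln" (specifically "marsh kiln"), modifier "elm".
Inside "marsh kiln": head "kiln", modifier "marsh".
Assembled: [[harbor [lagoon lynx]] [elm [marsh kiln]]].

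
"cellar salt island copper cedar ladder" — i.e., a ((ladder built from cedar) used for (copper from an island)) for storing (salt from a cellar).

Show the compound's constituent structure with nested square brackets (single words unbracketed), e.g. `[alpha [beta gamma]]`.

[[cellar salt] [[island copper] [cedar ladder]]]

Overall it is a kind of ladder (specifically "island copper cedar ladder"); the modifier is "cellar salt".
Inside "cellar salt": head "salt", modifier "cellar".
Inside "island copper cedar ladder": head "ladder" (specifically "cedar ladder"), modifier "island copper".
Inside "island copper": head "copper", modifier "island".
Inside "cedar ladder": head "ladder", modifier "cedar".
Assembled: [[cellar salt] [[island copper] [cedar ladder]]].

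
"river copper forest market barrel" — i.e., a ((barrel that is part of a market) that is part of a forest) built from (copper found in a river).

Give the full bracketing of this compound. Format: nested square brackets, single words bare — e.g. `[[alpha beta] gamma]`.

Overall it is a kind of barrel (specifically "forest market barrel"); the modifier is "river copper".
Within "river copper", the head is "copper" and the modifier is "river".
Within "forest market barrel", the head is "barrel" (specifically "market barrel") and the modifier is "forest".
Within "market barrel", the head is "barrel" and the modifier is "market".
Putting it together: [[river copper] [forest [market barrel]]].

[[river copper] [forest [market barrel]]]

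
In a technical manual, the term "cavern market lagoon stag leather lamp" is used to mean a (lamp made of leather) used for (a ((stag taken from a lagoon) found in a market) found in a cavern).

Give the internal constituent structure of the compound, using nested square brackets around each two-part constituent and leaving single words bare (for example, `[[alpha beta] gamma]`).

[[cavern [market [lagoon stag]]] [leather lamp]]

Whole compound: head "lamp" (specifically "leather lamp"), modifier "cavern market lagoon stag".
Within "cavern market lagoon stag", the head is "stag" (specifically "market lagoon stag") and the modifier is "cavern".
Within "market lagoon stag", the head is "stag" (specifically "lagoon stag") and the modifier is "market".
Within "lagoon stag", the head is "stag" and the modifier is "lagoon".
Within "leather lamp", the head is "lamp" and the modifier is "leather".
So the structure is [[cavern [market [lagoon stag]]] [leather lamp]].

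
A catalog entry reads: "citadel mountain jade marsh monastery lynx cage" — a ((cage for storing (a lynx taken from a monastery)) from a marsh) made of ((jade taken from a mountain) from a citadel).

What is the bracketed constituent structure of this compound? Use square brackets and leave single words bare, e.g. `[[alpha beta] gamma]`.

[[citadel [mountain jade]] [marsh [[monastery lynx] cage]]]

The outermost head in the paraphrase is "cage" (specifically "marsh monastery lynx cage"), modified by "citadel mountain jade".
"citadel mountain jade" → head "jade" (specifically "mountain jade"), modifier "citadel".
"mountain jade" → head "jade", modifier "mountain".
"marsh monastery lynx cage" → head "cage" (specifically "monastery lynx cage"), modifier "marsh".
"monastery lynx cage" → head "cage", modifier "monastery lynx".
"monastery lynx" → head "lynx", modifier "monastery".
Assembled: [[citadel [mountain jade]] [marsh [[monastery lynx] cage]]].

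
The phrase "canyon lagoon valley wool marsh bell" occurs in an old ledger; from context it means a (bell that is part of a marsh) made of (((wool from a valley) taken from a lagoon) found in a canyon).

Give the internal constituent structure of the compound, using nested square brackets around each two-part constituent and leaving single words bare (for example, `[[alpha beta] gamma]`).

Overall it is a kind of bell (specifically "marsh bell"); the modifier is "canyon lagoon valley wool".
Inside "canyon lagoon valley wool": head "wool" (specifically "lagoon valley wool"), modifier "canyon".
Inside "lagoon valley wool": head "wool" (specifically "valley wool"), modifier "lagoon".
Inside "valley wool": head "wool", modifier "valley".
Inside "marsh bell": head "bell", modifier "marsh".
Assembled: [[canyon [lagoon [valley wool]]] [marsh bell]].

[[canyon [lagoon [valley wool]]] [marsh bell]]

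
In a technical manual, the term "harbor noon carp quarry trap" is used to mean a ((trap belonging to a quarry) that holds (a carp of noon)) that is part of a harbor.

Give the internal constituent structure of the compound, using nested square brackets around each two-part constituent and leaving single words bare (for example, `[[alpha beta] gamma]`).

The outermost head in the paraphrase is "trap" (specifically "noon carp quarry trap"), modified by "harbor".
"noon carp quarry trap" → head "trap" (specifically "quarry trap"), modifier "noon carp".
"noon carp" → head "carp", modifier "noon".
"quarry trap" → head "trap", modifier "quarry".
Putting it together: [harbor [[noon carp] [quarry trap]]].

[harbor [[noon carp] [quarry trap]]]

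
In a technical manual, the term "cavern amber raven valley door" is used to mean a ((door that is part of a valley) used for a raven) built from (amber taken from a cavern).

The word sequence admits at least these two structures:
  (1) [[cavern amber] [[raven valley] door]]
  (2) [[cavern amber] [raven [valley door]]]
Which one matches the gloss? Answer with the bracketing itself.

[[cavern amber] [raven [valley door]]]

The paraphrase's head is the "door" part ("raven valley door"); its modifier is "cavern amber".
That top-level split, carried through the inner groups, gives [[cavern amber] [raven [valley door]]].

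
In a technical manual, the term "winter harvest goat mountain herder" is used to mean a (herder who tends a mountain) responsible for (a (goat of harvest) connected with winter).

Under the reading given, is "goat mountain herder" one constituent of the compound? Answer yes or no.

no

The top-level split is [winter harvest goat] [mountain herder]; the full structure is [[winter [harvest goat]] [mountain herder]].
"goat mountain herder" straddles a constituent boundary, so it is not a single unit.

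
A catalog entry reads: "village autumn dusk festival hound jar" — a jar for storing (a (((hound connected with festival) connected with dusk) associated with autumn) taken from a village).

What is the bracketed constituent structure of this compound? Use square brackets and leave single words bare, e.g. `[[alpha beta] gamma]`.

At the top level: head "jar"; modifier "village autumn dusk festival hound".
Within "village autumn dusk festival hound", the head is "hound" (specifically "autumn dusk festival hound") and the modifier is "village".
Within "autumn dusk festival hound", the head is "hound" (specifically "dusk festival hound") and the modifier is "autumn".
Within "dusk festival hound", the head is "hound" (specifically "festival hound") and the modifier is "dusk".
Within "festival hound", the head is "hound" and the modifier is "festival".
Putting it together: [[village [autumn [dusk [festival hound]]]] jar].

[[village [autumn [dusk [festival hound]]]] jar]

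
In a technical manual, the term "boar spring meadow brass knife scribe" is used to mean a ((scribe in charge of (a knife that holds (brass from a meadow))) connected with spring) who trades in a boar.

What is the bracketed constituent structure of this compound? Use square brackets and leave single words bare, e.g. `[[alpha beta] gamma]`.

Whole compound: head "scribe" (specifically "spring meadow brass knife scribe"), modifier "boar".
Within "spring meadow brass knife scribe", the head is "scribe" (specifically "meadow brass knife scribe") and the modifier is "spring".
Within "meadow brass knife scribe", the head is "scribe" and the modifier is "meadow brass knife".
Within "meadow brass knife", the head is "knife" and the modifier is "meadow brass".
Within "meadow brass", the head is "brass" and the modifier is "meadow".
Putting it together: [boar [spring [[[meadow brass] knife] scribe]]].

[boar [spring [[[meadow brass] knife] scribe]]]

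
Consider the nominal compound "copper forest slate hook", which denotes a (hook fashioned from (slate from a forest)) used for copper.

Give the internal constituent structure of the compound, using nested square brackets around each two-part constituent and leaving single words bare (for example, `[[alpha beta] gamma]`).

At the top level: head "hook" (specifically "forest slate hook"); modifier "copper".
Inside "forest slate hook": head "hook", modifier "forest slate".
Inside "forest slate": head "slate", modifier "forest".
So the structure is [copper [[forest slate] hook]].

[copper [[forest slate] hook]]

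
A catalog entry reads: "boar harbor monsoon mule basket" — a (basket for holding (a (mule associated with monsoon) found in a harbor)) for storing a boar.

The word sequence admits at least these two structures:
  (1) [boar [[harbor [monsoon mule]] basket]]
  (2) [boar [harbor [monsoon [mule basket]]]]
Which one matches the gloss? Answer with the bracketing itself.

[boar [[harbor [monsoon mule]] basket]]

The paraphrase's head is the "basket" part ("harbor monsoon mule basket"); its modifier is "boar".
That top-level split, carried through the inner groups, gives [boar [[harbor [monsoon mule]] basket]].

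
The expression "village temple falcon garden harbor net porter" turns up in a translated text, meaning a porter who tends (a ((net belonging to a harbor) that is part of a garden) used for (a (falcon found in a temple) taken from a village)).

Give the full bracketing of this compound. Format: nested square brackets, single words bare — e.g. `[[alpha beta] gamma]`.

[[[village [temple falcon]] [garden [harbor net]]] porter]

At the top level: head "porter"; modifier "village temple falcon garden harbor net".
Within "village temple falcon garden harbor net", the head is "net" (specifically "garden harbor net") and the modifier is "village temple falcon".
Within "village temple falcon", the head is "falcon" (specifically "temple falcon") and the modifier is "village".
Within "temple falcon", the head is "falcon" and the modifier is "temple".
Within "garden harbor net", the head is "net" (specifically "harbor net") and the modifier is "garden".
Within "harbor net", the head is "net" and the modifier is "harbor".
Putting it together: [[[village [temple falcon]] [garden [harbor net]]] porter].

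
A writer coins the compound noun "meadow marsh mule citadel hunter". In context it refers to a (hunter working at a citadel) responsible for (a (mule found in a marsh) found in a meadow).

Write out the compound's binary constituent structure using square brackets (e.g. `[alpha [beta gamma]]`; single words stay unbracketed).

[[meadow [marsh mule]] [citadel hunter]]

Overall it is a kind of hunter (specifically "citadel hunter"); the modifier is "meadow marsh mule".
Within "meadow marsh mule", the head is "mule" (specifically "marsh mule") and the modifier is "meadow".
Within "marsh mule", the head is "mule" and the modifier is "marsh".
Within "citadel hunter", the head is "hunter" and the modifier is "citadel".
So the structure is [[meadow [marsh mule]] [citadel hunter]].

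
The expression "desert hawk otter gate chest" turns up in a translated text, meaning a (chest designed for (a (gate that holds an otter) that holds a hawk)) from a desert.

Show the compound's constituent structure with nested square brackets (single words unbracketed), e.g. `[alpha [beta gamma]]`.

[desert [[hawk [otter gate]] chest]]

Overall it is a kind of chest (specifically "hawk otter gate chest"); the modifier is "desert".
Within "hawk otter gate chest", the head is "chest" and the modifier is "hawk otter gate".
Within "hawk otter gate", the head is "gate" (specifically "otter gate") and the modifier is "hawk".
Within "otter gate", the head is "gate" and the modifier is "otter".
So the structure is [desert [[hawk [otter gate]] chest]].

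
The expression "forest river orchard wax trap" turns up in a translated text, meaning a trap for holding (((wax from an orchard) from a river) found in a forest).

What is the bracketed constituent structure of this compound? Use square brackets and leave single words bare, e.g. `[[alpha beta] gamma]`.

[[forest [river [orchard wax]]] trap]

At the top level: head "trap"; modifier "forest river orchard wax".
"forest river orchard wax" → head "wax" (specifically "river orchard wax"), modifier "forest".
"river orchard wax" → head "wax" (specifically "orchard wax"), modifier "river".
"orchard wax" → head "wax", modifier "orchard".
Assembled: [[forest [river [orchard wax]]] trap].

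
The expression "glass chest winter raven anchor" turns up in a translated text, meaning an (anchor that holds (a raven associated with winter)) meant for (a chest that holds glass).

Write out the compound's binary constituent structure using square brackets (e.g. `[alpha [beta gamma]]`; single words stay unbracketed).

[[glass chest] [[winter raven] anchor]]

At the top level: head "anchor" (specifically "winter raven anchor"); modifier "glass chest".
"glass chest" → head "chest", modifier "glass".
"winter raven anchor" → head "anchor", modifier "winter raven".
"winter raven" → head "raven", modifier "winter".
Putting it together: [[glass chest] [[winter raven] anchor]].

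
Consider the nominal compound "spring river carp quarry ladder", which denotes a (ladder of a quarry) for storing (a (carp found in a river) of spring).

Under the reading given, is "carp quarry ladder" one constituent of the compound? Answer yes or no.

no

The top-level split is [spring river carp] [quarry ladder]; the full structure is [[spring [river carp]] [quarry ladder]].
"carp quarry ladder" straddles a constituent boundary, so it is not a single unit.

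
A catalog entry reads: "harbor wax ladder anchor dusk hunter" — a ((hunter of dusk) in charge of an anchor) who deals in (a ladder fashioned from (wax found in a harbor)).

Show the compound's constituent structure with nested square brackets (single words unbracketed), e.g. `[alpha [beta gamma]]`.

The outermost head in the paraphrase is "hunter" (specifically "anchor dusk hunter"), modified by "harbor wax ladder".
Within "harbor wax ladder", the head is "ladder" and the modifier is "harbor wax".
Within "harbor wax", the head is "wax" and the modifier is "harbor".
Within "anchor dusk hunter", the head is "hunter" (specifically "dusk hunter") and the modifier is "anchor".
Within "dusk hunter", the head is "hunter" and the modifier is "dusk".
So the structure is [[[harbor wax] ladder] [anchor [dusk hunter]]].

[[[harbor wax] ladder] [anchor [dusk hunter]]]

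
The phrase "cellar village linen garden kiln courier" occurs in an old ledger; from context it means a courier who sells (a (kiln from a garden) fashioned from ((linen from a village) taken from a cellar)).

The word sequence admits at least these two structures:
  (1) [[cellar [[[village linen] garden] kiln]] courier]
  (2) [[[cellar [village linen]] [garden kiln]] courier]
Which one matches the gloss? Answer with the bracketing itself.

[[[cellar [village linen]] [garden kiln]] courier]

The paraphrase's head is the "courier" part ("courier"); its modifier is "cellar village linen garden kiln".
That top-level split, carried through the inner groups, gives [[[cellar [village linen]] [garden kiln]] courier].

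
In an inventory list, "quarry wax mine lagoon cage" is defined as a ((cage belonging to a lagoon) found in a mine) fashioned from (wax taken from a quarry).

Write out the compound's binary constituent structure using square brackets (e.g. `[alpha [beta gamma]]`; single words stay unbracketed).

[[quarry wax] [mine [lagoon cage]]]

Whole compound: head "cage" (specifically "mine lagoon cage"), modifier "quarry wax".
Inside "quarry wax": head "wax", modifier "quarry".
Inside "mine lagoon cage": head "cage" (specifically "lagoon cage"), modifier "mine".
Inside "lagoon cage": head "cage", modifier "lagoon".
Assembled: [[quarry wax] [mine [lagoon cage]]].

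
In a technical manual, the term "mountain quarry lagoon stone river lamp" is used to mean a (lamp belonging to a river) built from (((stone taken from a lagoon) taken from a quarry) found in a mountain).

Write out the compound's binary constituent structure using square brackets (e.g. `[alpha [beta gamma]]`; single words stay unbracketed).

[[mountain [quarry [lagoon stone]]] [river lamp]]

Overall it is a kind of lamp (specifically "river lamp"); the modifier is "mountain quarry lagoon stone".
"mountain quarry lagoon stone" → head "stone" (specifically "quarry lagoon stone"), modifier "mountain".
"quarry lagoon stone" → head "stone" (specifically "lagoon stone"), modifier "quarry".
"lagoon stone" → head "stone", modifier "lagoon".
"river lamp" → head "lamp", modifier "river".
Putting it together: [[mountain [quarry [lagoon stone]]] [river lamp]].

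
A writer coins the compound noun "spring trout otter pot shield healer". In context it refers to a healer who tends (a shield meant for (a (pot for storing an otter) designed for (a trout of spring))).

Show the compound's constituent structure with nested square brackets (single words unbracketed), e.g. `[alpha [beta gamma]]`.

Whole compound: head "healer", modifier "spring trout otter pot shield".
"spring trout otter pot shield" → head "shield", modifier "spring trout otter pot".
"spring trout otter pot" → head "pot" (specifically "otter pot"), modifier "spring trout".
"spring trout" → head "trout", modifier "spring".
"otter pot" → head "pot", modifier "otter".
Putting it together: [[[[spring trout] [otter pot]] shield] healer].

[[[[spring trout] [otter pot]] shield] healer]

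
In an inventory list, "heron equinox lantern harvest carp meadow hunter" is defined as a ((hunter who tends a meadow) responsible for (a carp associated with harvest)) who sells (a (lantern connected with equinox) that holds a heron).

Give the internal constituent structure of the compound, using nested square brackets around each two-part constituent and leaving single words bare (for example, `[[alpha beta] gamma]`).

[[heron [equinox lantern]] [[harvest carp] [meadow hunter]]]

The outermost head in the paraphrase is "hunter" (specifically "harvest carp meadow hunter"), modified by "heron equinox lantern".
Inside "heron equinox lantern": head "lantern" (specifically "equinox lantern"), modifier "heron".
Inside "equinox lantern": head "lantern", modifier "equinox".
Inside "harvest carp meadow hunter": head "hunter" (specifically "meadow hunter"), modifier "harvest carp".
Inside "harvest carp": head "carp", modifier "harvest".
Inside "meadow hunter": head "hunter", modifier "meadow".
Putting it together: [[heron [equinox lantern]] [[harvest carp] [meadow hunter]]].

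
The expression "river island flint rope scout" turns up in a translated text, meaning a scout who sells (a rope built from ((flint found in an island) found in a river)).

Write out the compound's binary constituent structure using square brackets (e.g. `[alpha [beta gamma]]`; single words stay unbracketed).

[[[river [island flint]] rope] scout]

The outermost head in the paraphrase is "scout", modified by "river island flint rope".
Inside "river island flint rope": head "rope", modifier "river island flint".
Inside "river island flint": head "flint" (specifically "island flint"), modifier "river".
Inside "island flint": head "flint", modifier "island".
Putting it together: [[[river [island flint]] rope] scout].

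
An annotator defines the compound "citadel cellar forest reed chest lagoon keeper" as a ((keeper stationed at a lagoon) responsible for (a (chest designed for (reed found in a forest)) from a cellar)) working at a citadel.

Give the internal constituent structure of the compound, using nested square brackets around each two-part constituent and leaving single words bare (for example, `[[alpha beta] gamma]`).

[citadel [[cellar [[forest reed] chest]] [lagoon keeper]]]

At the top level: head "keeper" (specifically "cellar forest reed chest lagoon keeper"); modifier "citadel".
"cellar forest reed chest lagoon keeper" → head "keeper" (specifically "lagoon keeper"), modifier "cellar forest reed chest".
"cellar forest reed chest" → head "chest" (specifically "forest reed chest"), modifier "cellar".
"forest reed chest" → head "chest", modifier "forest reed".
"forest reed" → head "reed", modifier "forest".
"lagoon keeper" → head "keeper", modifier "lagoon".
So the structure is [citadel [[cellar [[forest reed] chest]] [lagoon keeper]]].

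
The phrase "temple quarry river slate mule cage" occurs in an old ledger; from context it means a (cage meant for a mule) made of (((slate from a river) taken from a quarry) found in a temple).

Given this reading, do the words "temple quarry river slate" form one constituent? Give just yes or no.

yes

The paraphrase groups the words so that "temple quarry river slate" is one unit: it corresponds to a single parenthesized sub-phrase.
The full structure is [[temple [quarry [river slate]]] [mule cage]], in which [temple quarry river slate] is a constituent.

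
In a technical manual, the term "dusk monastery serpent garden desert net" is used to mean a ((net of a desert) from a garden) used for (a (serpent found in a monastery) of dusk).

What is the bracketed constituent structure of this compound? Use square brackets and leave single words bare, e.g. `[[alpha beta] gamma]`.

Whole compound: head "net" (specifically "garden desert net"), modifier "dusk monastery serpent".
Within "dusk monastery serpent", the head is "serpent" (specifically "monastery serpent") and the modifier is "dusk".
Within "monastery serpent", the head is "serpent" and the modifier is "monastery".
Within "garden desert net", the head is "net" (specifically "desert net") and the modifier is "garden".
Within "desert net", the head is "net" and the modifier is "desert".
Assembled: [[dusk [monastery serpent]] [garden [desert net]]].

[[dusk [monastery serpent]] [garden [desert net]]]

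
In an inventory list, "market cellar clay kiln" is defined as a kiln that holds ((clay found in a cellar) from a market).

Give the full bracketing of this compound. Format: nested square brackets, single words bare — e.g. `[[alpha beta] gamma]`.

[[market [cellar clay]] kiln]

Whole compound: head "kiln", modifier "market cellar clay".
Inside "market cellar clay": head "clay" (specifically "cellar clay"), modifier "market".
Inside "cellar clay": head "clay", modifier "cellar".
Assembled: [[market [cellar clay]] kiln].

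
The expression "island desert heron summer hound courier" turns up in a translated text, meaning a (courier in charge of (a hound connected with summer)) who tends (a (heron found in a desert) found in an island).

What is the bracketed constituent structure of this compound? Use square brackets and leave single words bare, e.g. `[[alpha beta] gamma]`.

[[island [desert heron]] [[summer hound] courier]]

At the top level: head "courier" (specifically "summer hound courier"); modifier "island desert heron".
"island desert heron" → head "heron" (specifically "desert heron"), modifier "island".
"desert heron" → head "heron", modifier "desert".
"summer hound courier" → head "courier", modifier "summer hound".
"summer hound" → head "hound", modifier "summer".
Putting it together: [[island [desert heron]] [[summer hound] courier]].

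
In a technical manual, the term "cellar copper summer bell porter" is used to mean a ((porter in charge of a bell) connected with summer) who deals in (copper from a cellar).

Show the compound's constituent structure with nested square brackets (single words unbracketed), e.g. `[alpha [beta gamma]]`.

Overall it is a kind of porter (specifically "summer bell porter"); the modifier is "cellar copper".
Within "cellar copper", the head is "copper" and the modifier is "cellar".
Within "summer bell porter", the head is "porter" (specifically "bell porter") and the modifier is "summer".
Within "bell porter", the head is "porter" and the modifier is "bell".
So the structure is [[cellar copper] [summer [bell porter]]].

[[cellar copper] [summer [bell porter]]]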